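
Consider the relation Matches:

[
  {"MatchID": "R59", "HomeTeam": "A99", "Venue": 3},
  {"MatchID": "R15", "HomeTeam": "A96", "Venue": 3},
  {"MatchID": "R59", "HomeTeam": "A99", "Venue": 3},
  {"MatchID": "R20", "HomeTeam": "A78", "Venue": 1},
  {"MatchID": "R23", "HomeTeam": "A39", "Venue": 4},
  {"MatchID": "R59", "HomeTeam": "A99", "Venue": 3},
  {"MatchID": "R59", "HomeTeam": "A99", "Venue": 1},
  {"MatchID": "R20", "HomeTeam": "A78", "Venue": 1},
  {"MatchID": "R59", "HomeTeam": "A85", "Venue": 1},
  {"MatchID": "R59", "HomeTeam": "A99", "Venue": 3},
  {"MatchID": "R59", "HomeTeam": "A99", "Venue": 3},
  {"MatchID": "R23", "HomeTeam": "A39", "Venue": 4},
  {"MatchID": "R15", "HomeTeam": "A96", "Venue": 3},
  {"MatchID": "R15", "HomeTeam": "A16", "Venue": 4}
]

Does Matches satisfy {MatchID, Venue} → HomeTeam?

No

(MatchID=R59, Venue=3): 5 rows → HomeTeam = A99, A99, A99, A99, A99 ✓
(MatchID=R15, Venue=3): 2 rows → HomeTeam = A96, A96 ✓
(MatchID=R20, Venue=1): 2 rows → HomeTeam = A78, A78 ✓
(MatchID=R23, Venue=4): 2 rows → HomeTeam = A39, A39 ✓
(MatchID=R59, Venue=1): 2 rows → HomeTeam takes values {A99, A85} — violation
(MatchID=R15, Venue=4): 1 row → HomeTeam = A16 ✓
Two rows agree on {MatchID, Venue} but differ on HomeTeam, so {MatchID, Venue} → HomeTeam does not hold.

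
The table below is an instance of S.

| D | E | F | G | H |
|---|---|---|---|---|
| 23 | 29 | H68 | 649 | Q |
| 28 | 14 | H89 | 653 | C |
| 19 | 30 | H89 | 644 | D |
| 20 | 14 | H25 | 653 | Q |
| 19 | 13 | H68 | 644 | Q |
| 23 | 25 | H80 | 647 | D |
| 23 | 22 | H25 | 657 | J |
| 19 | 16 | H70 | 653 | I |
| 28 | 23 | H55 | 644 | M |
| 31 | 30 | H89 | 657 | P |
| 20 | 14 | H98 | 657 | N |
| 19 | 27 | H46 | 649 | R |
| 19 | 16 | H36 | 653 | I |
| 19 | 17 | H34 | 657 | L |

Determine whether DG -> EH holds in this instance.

No

(D=23, G=649): 1 row → {E,H} = (29, Q) ✓
(D=28, G=653): 1 row → {E,H} = (14, C) ✓
(D=19, G=644): 2 rows → {E,H} takes values {(30, D), (13, Q)} — violation
(D=20, G=653): 1 row → {E,H} = (14, Q) ✓
(D=23, G=647): 1 row → {E,H} = (25, D) ✓
(D=23, G=657): 1 row → {E,H} = (22, J) ✓
(D=19, G=653): 2 rows → {E,H} = (16, I), (16, I) ✓
(D=28, G=644): 1 row → {E,H} = (23, M) ✓
(D=31, G=657): 1 row → {E,H} = (30, P) ✓
(D=20, G=657): 1 row → {E,H} = (14, N) ✓
(D=19, G=649): 1 row → {E,H} = (27, R) ✓
(D=19, G=657): 1 row → {E,H} = (17, L) ✓
Two rows agree on DG but differ on EH, so DG -> EH does not hold.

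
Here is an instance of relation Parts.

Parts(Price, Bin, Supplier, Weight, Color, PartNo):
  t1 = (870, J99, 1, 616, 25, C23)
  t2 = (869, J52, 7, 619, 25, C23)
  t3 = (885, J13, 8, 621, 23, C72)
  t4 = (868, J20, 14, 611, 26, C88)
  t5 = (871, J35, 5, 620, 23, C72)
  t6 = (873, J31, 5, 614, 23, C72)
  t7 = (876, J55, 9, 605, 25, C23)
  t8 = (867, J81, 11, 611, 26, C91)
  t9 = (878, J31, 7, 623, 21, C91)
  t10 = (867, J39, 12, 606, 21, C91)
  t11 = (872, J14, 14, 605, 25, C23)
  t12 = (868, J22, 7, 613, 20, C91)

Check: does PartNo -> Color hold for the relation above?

PartNo=C23: rows 1, 2, 7, 11 → Color = 25, 25, 25, 25 ✓
PartNo=C72: rows 3, 5, 6 → Color = 23, 23, 23 ✓
PartNo=C88: row 4 → Color = 26 ✓
PartNo=C91: rows 8, 9, 10, 12 → Color takes values {26, 21, 20} — violation
Two rows agree on PartNo but differ on Color, so PartNo -> Color does not hold.

No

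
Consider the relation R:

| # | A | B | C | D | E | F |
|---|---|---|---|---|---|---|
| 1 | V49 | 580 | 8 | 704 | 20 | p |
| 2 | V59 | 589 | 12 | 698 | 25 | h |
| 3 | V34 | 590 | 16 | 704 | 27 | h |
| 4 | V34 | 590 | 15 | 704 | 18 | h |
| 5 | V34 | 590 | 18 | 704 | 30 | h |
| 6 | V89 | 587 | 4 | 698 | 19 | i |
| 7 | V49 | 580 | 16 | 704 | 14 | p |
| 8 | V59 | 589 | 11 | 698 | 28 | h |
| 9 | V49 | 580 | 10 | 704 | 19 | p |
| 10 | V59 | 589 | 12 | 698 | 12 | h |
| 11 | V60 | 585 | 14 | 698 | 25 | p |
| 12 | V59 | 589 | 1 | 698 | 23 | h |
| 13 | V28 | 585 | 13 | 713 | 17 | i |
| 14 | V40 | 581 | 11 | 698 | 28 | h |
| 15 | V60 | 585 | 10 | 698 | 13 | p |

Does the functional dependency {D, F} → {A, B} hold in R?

No

(D=704, F=p): rows 1, 7, 9 → {A,B} = (V49, 580), (V49, 580), (V49, 580) ✓
(D=698, F=h): rows 2, 8, 10, 12, 14 → {A,B} takes values {(V59, 589), (V40, 581)} — violation
(D=704, F=h): rows 3, 4, 5 → {A,B} = (V34, 590), (V34, 590), (V34, 590) ✓
(D=698, F=i): row 6 → {A,B} = (V89, 587) ✓
(D=698, F=p): rows 11, 15 → {A,B} = (V60, 585), (V60, 585) ✓
(D=713, F=i): row 13 → {A,B} = (V28, 585) ✓
Two rows agree on {D, F} but differ on {A, B}, so {D, F} → {A, B} does not hold.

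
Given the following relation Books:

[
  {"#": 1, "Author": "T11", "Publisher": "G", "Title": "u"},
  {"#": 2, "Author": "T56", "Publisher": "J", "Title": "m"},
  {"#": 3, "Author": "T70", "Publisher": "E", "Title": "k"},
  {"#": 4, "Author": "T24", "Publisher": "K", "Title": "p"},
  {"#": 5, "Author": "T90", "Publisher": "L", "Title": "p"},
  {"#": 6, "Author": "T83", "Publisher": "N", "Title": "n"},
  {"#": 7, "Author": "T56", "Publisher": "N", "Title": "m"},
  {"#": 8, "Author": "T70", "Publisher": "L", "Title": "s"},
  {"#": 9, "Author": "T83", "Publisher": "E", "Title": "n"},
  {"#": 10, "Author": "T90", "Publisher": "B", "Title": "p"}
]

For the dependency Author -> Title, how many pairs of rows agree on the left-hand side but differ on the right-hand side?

Author=T56: all 2 rows agree on Title — 0 pairs.
Author=T70: violating pairs (3,8) — 1 pair.
Author=T90: all 2 rows agree on Title — 0 pairs.
Author=T83: all 2 rows agree on Title — 0 pairs.

1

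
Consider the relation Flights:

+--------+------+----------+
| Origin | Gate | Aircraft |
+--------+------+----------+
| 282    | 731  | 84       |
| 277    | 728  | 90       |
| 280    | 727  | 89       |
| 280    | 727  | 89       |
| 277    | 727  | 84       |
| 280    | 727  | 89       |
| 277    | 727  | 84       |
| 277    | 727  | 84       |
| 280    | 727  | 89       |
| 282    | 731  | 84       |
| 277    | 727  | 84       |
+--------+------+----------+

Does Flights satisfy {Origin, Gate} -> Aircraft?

(Origin=282, Gate=731): 2 rows → Aircraft = 84, 84 ✓
(Origin=277, Gate=728): 1 row → Aircraft = 90 ✓
(Origin=280, Gate=727): 4 rows → Aircraft = 89, 89, 89, 89 ✓
(Origin=277, Gate=727): 4 rows → Aircraft = 84, 84, 84, 84 ✓
Every {Origin, Gate} value is associated with a single Aircraft value, so {Origin, Gate} -> Aircraft holds.

Yes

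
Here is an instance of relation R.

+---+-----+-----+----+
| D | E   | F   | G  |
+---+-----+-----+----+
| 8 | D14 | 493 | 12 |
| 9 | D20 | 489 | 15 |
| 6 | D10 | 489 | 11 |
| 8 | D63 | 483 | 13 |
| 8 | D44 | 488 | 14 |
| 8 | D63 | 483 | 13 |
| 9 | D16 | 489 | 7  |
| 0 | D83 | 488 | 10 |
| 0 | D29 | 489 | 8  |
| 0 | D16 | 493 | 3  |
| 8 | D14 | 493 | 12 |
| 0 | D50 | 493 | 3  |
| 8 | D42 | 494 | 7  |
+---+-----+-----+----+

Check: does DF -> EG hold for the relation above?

(D=8, F=493): 2 rows → {E,G} = (D14, 12), (D14, 12) ✓
(D=9, F=489): 2 rows → {E,G} takes values {(D20, 15), (D16, 7)} — violation
(D=6, F=489): 1 row → {E,G} = (D10, 11) ✓
(D=8, F=483): 2 rows → {E,G} = (D63, 13), (D63, 13) ✓
(D=8, F=488): 1 row → {E,G} = (D44, 14) ✓
(D=0, F=488): 1 row → {E,G} = (D83, 10) ✓
(D=0, F=489): 1 row → {E,G} = (D29, 8) ✓
(D=0, F=493): 2 rows → {E,G} takes values {(D16, 3), (D50, 3)} — violation
(D=8, F=494): 1 row → {E,G} = (D42, 7) ✓
Two rows agree on DF but differ on EG, so DF -> EG does not hold.

No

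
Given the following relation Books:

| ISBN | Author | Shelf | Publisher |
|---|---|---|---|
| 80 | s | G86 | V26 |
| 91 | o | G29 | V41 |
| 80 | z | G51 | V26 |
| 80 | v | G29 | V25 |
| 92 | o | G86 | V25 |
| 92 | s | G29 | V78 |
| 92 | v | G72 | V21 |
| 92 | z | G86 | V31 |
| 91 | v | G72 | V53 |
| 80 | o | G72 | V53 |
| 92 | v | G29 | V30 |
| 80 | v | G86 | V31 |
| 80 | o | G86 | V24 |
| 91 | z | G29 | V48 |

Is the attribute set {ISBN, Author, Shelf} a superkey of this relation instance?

All 14 rows have distinct {ISBN, Author, Shelf} values, so {ISBN, Author, Shelf} → (all attributes) holds and {ISBN, Author, Shelf} is a superkey.

Yes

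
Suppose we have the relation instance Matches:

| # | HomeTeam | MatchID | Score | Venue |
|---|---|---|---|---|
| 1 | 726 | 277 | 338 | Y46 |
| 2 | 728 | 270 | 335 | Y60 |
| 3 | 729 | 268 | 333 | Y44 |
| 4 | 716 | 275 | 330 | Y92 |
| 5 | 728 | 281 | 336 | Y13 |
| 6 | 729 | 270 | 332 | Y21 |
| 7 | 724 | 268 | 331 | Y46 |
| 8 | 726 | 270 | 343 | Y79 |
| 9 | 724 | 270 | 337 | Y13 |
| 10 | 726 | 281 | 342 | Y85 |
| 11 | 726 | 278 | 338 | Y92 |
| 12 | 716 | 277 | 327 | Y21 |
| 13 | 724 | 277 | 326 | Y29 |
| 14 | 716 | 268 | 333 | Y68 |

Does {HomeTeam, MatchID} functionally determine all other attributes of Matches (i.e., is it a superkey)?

Yes

All 14 rows have distinct {HomeTeam, MatchID} values, so {HomeTeam, MatchID} → (all attributes) holds and {HomeTeam, MatchID} is a superkey.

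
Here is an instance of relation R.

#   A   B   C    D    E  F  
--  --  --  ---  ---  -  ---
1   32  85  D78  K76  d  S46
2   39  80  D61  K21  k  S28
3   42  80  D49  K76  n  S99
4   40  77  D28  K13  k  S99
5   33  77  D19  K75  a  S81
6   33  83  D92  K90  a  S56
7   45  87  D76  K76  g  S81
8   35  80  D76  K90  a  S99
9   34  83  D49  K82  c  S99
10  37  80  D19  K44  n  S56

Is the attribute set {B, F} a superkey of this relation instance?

No

Rows 3 and 8 have the same {B, F} value (B=80, F=S99) but are distinct tuples, so {B, F} does not determine every attribute — not a superkey.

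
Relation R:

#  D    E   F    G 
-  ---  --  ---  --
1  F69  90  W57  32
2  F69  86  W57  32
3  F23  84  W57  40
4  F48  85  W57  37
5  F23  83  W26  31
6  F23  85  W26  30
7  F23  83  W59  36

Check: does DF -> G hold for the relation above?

No

(D=F69, F=W57): rows 1, 2 → G = 32, 32 ✓
(D=F23, F=W57): row 3 → G = 40 ✓
(D=F48, F=W57): row 4 → G = 37 ✓
(D=F23, F=W26): rows 5, 6 → G takes values {31, 30} — violation
(D=F23, F=W59): row 7 → G = 36 ✓
Two rows agree on DF but differ on G, so DF -> G does not hold.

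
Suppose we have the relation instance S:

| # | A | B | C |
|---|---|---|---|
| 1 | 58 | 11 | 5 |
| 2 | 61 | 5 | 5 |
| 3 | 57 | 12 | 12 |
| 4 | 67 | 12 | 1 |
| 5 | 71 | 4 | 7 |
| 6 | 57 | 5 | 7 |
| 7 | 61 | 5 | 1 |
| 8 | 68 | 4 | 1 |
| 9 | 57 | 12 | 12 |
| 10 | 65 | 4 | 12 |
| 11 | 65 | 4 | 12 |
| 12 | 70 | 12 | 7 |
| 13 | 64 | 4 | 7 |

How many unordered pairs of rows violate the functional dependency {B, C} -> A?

(B=12, C=12): all 2 rows agree on A — 0 pairs.
(B=4, C=7): violating pairs (5,13) — 1 pair.
(B=4, C=12): all 2 rows agree on A — 0 pairs.

1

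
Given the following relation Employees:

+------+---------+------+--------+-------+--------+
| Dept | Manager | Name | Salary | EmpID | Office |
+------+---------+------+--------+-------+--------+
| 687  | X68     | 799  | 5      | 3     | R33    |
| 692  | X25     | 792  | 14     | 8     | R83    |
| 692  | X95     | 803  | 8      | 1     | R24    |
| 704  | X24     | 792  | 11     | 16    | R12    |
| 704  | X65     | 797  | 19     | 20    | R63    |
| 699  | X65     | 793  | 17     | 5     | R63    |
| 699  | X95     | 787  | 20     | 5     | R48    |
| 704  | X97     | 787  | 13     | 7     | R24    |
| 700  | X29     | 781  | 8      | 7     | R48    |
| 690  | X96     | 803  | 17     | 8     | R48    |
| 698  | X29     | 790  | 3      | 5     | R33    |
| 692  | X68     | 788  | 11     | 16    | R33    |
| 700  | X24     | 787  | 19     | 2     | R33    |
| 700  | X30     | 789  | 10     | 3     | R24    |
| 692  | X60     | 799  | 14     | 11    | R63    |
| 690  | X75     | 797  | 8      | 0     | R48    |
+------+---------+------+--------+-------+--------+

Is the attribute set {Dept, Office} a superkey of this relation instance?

No

Two distinct rows share (Dept=690, Office=R48), so {Dept, Office} does not determine every attribute — not a superkey.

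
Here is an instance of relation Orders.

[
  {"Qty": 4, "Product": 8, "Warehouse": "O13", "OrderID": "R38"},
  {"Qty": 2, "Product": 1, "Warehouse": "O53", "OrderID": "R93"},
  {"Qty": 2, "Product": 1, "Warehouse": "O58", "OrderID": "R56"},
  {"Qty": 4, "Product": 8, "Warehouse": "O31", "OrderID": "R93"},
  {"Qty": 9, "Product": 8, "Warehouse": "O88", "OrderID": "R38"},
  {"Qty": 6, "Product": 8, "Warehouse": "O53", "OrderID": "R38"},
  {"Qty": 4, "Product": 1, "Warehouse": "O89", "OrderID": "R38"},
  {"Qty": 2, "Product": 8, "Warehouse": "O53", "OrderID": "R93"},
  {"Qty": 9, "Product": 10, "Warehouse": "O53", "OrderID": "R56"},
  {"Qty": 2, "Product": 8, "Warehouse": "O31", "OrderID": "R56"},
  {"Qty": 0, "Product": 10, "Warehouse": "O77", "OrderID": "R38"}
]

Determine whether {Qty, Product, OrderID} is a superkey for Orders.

Yes

All 11 rows have distinct {Qty, Product, OrderID} values, so {Qty, Product, OrderID} → (all attributes) holds and {Qty, Product, OrderID} is a superkey.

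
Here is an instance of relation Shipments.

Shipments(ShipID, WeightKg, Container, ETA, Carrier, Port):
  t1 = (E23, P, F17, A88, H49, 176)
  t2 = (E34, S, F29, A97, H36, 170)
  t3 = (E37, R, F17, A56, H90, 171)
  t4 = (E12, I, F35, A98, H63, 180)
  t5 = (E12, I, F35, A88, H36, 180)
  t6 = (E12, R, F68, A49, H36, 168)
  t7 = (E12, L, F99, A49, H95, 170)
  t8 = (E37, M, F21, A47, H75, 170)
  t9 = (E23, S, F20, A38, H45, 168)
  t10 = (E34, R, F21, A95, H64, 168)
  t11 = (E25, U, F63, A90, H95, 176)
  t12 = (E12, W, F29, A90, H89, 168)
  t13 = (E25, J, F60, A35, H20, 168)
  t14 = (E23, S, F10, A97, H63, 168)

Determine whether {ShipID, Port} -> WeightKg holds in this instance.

(ShipID=E23, Port=176): row 1 → WeightKg = P ✓
(ShipID=E34, Port=170): row 2 → WeightKg = S ✓
(ShipID=E37, Port=171): row 3 → WeightKg = R ✓
(ShipID=E12, Port=180): rows 4, 5 → WeightKg = I, I ✓
(ShipID=E12, Port=168): rows 6, 12 → WeightKg takes values {R, W} — violation
(ShipID=E12, Port=170): row 7 → WeightKg = L ✓
(ShipID=E37, Port=170): row 8 → WeightKg = M ✓
(ShipID=E23, Port=168): rows 9, 14 → WeightKg = S, S ✓
(ShipID=E34, Port=168): row 10 → WeightKg = R ✓
(ShipID=E25, Port=176): row 11 → WeightKg = U ✓
(ShipID=E25, Port=168): row 13 → WeightKg = J ✓
Two rows agree on {ShipID, Port} but differ on WeightKg, so {ShipID, Port} -> WeightKg does not hold.

No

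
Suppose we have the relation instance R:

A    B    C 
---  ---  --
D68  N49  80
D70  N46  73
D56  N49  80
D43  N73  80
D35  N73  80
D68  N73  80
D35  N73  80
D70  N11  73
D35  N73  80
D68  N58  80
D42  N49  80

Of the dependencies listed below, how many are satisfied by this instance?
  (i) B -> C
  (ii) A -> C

(i) B -> C: every LHS value maps to a single RHS value — holds.
(ii) A -> C: every LHS value maps to a single RHS value — holds.
2 of the 2 dependencies hold.

2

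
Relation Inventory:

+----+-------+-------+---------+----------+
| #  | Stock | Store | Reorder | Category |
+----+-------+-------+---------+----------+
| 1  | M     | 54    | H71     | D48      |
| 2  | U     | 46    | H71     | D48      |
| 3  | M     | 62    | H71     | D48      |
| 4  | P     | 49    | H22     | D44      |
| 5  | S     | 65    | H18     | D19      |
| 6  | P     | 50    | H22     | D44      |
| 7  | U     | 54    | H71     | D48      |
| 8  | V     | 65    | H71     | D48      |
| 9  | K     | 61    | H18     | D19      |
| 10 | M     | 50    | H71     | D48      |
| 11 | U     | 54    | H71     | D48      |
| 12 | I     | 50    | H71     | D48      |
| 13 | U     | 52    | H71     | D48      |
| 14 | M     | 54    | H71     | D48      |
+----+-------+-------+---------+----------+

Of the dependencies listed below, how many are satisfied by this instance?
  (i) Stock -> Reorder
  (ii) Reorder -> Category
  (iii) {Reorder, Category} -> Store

2

(i) Stock -> Reorder: every LHS value maps to a single RHS value — holds.
(ii) Reorder -> Category: every LHS value maps to a single RHS value — holds.
(iii) {Reorder, Category} -> Store: (Reorder=H71, Category=D48): rows 1, 2, 3, 7, 8, 10, 11, 12, 13, 14 → Store takes values {54, 46, 62, 65, 50, 52} — violation; (Reorder=H22, Category=D44): rows 4, 6 → Store takes values {49, 50} — violation; (Reorder=H18, Category=D19): rows 5, 9 → Store takes values {65, 61} — violation — fails.
2 of the 3 dependencies hold.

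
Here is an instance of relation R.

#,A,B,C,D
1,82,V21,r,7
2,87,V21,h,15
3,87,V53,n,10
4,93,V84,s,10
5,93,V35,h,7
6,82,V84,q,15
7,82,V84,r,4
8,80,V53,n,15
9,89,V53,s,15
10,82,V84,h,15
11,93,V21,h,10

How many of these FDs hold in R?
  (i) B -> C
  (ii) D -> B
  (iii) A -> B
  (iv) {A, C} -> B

0

(i) B -> C: B=V21: rows 1, 2, 11 → C takes values {r, h} — violation; B=V53: rows 3, 8, 9 → C takes values {n, s} — violation; B=V84: rows 4, 6, 7, 10 → C takes values {s, q, r, h} — violation — fails.
(ii) D -> B: D=7: rows 1, 5 → B takes values {V21, V35} — violation; D=15: rows 2, 6, 8, 9, 10 → B takes values {V21, V84, V53} — violation; D=10: rows 3, 4, 11 → B takes values {V53, V84, V21} — violation — fails.
(iii) A -> B: A=82: rows 1, 6, 7, 10 → B takes values {V21, V84} — violation; A=87: rows 2, 3 → B takes values {V21, V53} — violation; A=93: rows 4, 5, 11 → B takes values {V84, V35, V21} — violation — fails.
(iv) {A, C} -> B: (A=82, C=r): rows 1, 7 → B takes values {V21, V84} — violation; (A=93, C=h): rows 5, 11 → B takes values {V35, V21} — violation — fails.
None of the 4 dependencies hold.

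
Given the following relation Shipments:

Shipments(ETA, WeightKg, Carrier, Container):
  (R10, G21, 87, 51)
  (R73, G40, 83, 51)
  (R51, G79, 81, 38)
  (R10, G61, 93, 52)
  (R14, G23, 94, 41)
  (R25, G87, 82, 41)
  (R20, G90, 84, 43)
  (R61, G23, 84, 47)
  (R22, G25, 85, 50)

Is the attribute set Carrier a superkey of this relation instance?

Two distinct rows share Carrier=84, so Carrier does not determine every attribute — not a superkey.

No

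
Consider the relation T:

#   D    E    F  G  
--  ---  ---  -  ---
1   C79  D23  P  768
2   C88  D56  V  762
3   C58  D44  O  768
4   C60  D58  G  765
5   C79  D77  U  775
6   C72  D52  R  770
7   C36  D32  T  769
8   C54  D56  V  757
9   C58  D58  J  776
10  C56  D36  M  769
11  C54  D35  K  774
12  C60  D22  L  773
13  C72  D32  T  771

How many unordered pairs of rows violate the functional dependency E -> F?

E=D56: all 2 rows agree on F — 0 pairs.
E=D58: violating pairs (4,9) — 1 pair.
E=D32: all 2 rows agree on F — 0 pairs.

1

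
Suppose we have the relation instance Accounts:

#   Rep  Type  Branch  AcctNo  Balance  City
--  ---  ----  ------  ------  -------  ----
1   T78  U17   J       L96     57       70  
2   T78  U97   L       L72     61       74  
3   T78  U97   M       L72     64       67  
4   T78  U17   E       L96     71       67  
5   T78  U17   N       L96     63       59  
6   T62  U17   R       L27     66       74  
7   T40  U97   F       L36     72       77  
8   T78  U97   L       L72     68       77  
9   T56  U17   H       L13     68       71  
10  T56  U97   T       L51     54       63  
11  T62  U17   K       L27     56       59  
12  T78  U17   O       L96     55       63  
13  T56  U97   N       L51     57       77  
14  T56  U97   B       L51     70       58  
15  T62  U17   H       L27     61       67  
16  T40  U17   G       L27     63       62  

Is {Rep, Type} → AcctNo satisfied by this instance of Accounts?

(Rep=T78, Type=U17): rows 1, 4, 5, 12 → AcctNo = L96, L96, L96, L96 ✓
(Rep=T78, Type=U97): rows 2, 3, 8 → AcctNo = L72, L72, L72 ✓
(Rep=T62, Type=U17): rows 6, 11, 15 → AcctNo = L27, L27, L27 ✓
(Rep=T40, Type=U97): row 7 → AcctNo = L36 ✓
(Rep=T56, Type=U17): row 9 → AcctNo = L13 ✓
(Rep=T56, Type=U97): rows 10, 13, 14 → AcctNo = L51, L51, L51 ✓
(Rep=T40, Type=U17): row 16 → AcctNo = L27 ✓
Every {Rep, Type} value is associated with a single AcctNo value, so {Rep, Type} → AcctNo holds.

Yes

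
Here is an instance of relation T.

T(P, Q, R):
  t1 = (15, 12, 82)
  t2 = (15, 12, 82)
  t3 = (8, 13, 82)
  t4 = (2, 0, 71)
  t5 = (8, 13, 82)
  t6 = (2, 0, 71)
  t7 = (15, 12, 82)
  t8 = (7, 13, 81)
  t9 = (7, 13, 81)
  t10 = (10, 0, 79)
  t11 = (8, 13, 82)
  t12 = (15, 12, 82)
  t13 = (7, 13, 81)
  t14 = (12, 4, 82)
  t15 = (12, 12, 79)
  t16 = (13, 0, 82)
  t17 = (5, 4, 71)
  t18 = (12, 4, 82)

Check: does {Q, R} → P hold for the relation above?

(Q=12, R=82): rows 1, 2, 7, 12 → P = 15, 15, 15, 15 ✓
(Q=13, R=82): rows 3, 5, 11 → P = 8, 8, 8 ✓
(Q=0, R=71): rows 4, 6 → P = 2, 2 ✓
(Q=13, R=81): rows 8, 9, 13 → P = 7, 7, 7 ✓
(Q=0, R=79): row 10 → P = 10 ✓
(Q=4, R=82): rows 14, 18 → P = 12, 12 ✓
(Q=12, R=79): row 15 → P = 12 ✓
(Q=0, R=82): row 16 → P = 13 ✓
(Q=4, R=71): row 17 → P = 5 ✓
Every {Q, R} value is associated with a single P value, so {Q, R} → P holds.

Yes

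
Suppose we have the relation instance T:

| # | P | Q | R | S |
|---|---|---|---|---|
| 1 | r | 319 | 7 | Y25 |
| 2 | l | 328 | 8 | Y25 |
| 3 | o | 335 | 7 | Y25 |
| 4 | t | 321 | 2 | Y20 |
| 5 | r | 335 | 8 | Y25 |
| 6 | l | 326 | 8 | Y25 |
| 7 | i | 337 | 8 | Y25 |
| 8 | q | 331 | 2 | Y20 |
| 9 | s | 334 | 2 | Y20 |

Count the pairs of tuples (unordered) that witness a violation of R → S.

0

R=7: all 2 rows agree on S — 0 pairs.
R=8: all 4 rows agree on S — 0 pairs.
R=2: all 3 rows agree on S — 0 pairs.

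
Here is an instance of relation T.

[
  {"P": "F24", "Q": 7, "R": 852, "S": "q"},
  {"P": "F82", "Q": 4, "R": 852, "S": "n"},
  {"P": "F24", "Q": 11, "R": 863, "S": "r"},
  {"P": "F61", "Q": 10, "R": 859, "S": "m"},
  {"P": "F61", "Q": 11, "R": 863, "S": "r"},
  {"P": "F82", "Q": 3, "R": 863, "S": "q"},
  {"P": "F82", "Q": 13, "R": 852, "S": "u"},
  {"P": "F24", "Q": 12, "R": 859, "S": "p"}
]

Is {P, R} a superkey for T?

Two distinct rows share (P=F82, R=852), so {P, R} does not determine every attribute — not a superkey.

No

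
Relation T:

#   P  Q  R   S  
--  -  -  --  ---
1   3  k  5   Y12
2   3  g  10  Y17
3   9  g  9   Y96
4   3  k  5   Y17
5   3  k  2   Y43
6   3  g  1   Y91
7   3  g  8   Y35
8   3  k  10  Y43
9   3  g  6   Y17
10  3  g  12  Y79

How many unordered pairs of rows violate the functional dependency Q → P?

Q=k: all 4 rows agree on P — 0 pairs.
Q=g: violating pairs (2,3), (3,6), (3,7), (3,9), (3,10) — 5 pairs.

5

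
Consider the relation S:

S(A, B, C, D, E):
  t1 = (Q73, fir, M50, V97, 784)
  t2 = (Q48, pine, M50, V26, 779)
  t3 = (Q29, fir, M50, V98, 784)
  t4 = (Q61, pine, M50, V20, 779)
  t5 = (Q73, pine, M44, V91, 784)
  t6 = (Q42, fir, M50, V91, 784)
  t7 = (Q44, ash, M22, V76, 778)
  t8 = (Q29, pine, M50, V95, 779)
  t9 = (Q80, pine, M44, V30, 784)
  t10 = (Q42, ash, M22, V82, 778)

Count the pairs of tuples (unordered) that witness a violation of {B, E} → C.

0

(B=fir, E=784): all 3 rows agree on C — 0 pairs.
(B=pine, E=779): all 3 rows agree on C — 0 pairs.
(B=pine, E=784): all 2 rows agree on C — 0 pairs.
(B=ash, E=778): all 2 rows agree on C — 0 pairs.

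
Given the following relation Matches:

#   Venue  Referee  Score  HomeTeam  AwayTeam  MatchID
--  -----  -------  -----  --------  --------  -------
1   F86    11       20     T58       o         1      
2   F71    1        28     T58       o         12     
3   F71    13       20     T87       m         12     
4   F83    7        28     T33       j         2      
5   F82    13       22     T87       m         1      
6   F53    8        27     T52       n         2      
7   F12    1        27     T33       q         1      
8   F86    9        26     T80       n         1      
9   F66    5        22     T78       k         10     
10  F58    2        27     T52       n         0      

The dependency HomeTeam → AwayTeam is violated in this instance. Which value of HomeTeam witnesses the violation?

HomeTeam=T58: rows 1, 2 → AwayTeam = o, o ✓
HomeTeam=T87: rows 3, 5 → AwayTeam = m, m ✓
HomeTeam=T33: rows 4, 7 → AwayTeam takes values {j, q} — violation
HomeTeam=T52: rows 6, 10 → AwayTeam = n, n ✓
HomeTeam=T80: row 8 → AwayTeam = n ✓
HomeTeam=T78: row 9 → AwayTeam = k ✓
The only HomeTeam value with inconsistent AwayTeam is HomeTeam=T33.

T33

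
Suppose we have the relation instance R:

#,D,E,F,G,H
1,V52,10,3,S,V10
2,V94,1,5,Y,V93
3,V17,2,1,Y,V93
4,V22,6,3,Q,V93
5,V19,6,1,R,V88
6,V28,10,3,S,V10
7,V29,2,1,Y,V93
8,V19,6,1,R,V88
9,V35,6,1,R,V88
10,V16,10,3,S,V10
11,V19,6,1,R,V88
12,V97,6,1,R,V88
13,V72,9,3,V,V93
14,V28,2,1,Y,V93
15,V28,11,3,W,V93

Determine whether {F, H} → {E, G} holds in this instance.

No

(F=3, H=V10): rows 1, 6, 10 → {E,G} = (10, S), (10, S), (10, S) ✓
(F=5, H=V93): row 2 → {E,G} = (1, Y) ✓
(F=1, H=V93): rows 3, 7, 14 → {E,G} = (2, Y), (2, Y), (2, Y) ✓
(F=3, H=V93): rows 4, 13, 15 → {E,G} takes values {(6, Q), (9, V), (11, W)} — violation
(F=1, H=V88): rows 5, 8, 9, 11, 12 → {E,G} = (6, R), (6, R), (6, R), (6, R), (6, R) ✓
Two rows agree on {F, H} but differ on {E, G}, so {F, H} → {E, G} does not hold.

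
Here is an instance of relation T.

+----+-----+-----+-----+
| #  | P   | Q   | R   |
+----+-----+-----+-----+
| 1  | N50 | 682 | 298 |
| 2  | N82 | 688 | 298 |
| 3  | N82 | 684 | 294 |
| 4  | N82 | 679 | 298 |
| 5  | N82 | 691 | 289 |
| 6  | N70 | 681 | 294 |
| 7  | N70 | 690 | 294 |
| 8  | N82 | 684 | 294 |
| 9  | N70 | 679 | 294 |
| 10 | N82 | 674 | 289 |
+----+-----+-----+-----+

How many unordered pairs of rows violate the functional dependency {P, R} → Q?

5

(P=N82, R=298): violating pairs (2,4) — 1 pair.
(P=N82, R=294): all 2 rows agree on Q — 0 pairs.
(P=N82, R=289): violating pairs (5,10) — 1 pair.
(P=N70, R=294): violating pairs (6,7), (6,9), (7,9) — 3 pairs.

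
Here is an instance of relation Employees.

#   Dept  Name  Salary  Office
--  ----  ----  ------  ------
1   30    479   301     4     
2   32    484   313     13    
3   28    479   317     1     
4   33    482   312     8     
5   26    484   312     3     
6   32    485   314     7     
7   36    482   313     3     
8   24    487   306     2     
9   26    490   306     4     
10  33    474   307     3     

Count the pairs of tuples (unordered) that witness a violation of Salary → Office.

Salary=313: violating pairs (2,7) — 1 pair.
Salary=312: violating pairs (4,5) — 1 pair.
Salary=306: violating pairs (8,9) — 1 pair.

3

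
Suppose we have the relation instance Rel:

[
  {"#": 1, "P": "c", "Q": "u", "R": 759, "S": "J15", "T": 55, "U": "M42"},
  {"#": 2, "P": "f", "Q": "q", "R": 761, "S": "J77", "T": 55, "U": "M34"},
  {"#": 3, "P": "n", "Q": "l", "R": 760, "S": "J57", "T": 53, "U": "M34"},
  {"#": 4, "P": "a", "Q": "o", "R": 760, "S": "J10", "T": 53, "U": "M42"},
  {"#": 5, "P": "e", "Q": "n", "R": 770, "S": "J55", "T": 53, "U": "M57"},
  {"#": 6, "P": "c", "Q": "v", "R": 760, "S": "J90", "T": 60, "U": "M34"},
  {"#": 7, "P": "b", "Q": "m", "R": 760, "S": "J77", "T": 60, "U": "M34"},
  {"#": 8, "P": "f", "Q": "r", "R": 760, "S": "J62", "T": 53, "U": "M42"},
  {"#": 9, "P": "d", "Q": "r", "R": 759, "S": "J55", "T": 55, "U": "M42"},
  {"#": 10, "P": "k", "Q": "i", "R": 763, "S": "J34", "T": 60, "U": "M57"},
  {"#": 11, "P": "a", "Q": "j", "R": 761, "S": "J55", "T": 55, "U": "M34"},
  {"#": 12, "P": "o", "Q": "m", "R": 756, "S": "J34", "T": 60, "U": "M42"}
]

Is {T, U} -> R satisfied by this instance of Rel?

(T=55, U=M42): rows 1, 9 → R = 759, 759 ✓
(T=55, U=M34): rows 2, 11 → R = 761, 761 ✓
(T=53, U=M34): row 3 → R = 760 ✓
(T=53, U=M42): rows 4, 8 → R = 760, 760 ✓
(T=53, U=M57): row 5 → R = 770 ✓
(T=60, U=M34): rows 6, 7 → R = 760, 760 ✓
(T=60, U=M57): row 10 → R = 763 ✓
(T=60, U=M42): row 12 → R = 756 ✓
Every {T, U} value is associated with a single R value, so {T, U} -> R holds.

Yes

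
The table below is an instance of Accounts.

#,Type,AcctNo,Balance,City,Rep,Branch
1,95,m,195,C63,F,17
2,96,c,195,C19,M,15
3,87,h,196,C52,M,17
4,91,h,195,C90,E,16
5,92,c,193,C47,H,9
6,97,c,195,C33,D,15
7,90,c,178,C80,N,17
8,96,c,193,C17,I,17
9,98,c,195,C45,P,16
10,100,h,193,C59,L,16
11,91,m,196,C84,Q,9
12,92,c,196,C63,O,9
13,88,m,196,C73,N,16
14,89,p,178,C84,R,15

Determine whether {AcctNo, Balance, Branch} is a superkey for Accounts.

No

Rows 2 and 6 have the same {AcctNo, Balance, Branch} value (AcctNo=c, Balance=195, Branch=15) but are distinct tuples, so {AcctNo, Balance, Branch} does not determine every attribute — not a superkey.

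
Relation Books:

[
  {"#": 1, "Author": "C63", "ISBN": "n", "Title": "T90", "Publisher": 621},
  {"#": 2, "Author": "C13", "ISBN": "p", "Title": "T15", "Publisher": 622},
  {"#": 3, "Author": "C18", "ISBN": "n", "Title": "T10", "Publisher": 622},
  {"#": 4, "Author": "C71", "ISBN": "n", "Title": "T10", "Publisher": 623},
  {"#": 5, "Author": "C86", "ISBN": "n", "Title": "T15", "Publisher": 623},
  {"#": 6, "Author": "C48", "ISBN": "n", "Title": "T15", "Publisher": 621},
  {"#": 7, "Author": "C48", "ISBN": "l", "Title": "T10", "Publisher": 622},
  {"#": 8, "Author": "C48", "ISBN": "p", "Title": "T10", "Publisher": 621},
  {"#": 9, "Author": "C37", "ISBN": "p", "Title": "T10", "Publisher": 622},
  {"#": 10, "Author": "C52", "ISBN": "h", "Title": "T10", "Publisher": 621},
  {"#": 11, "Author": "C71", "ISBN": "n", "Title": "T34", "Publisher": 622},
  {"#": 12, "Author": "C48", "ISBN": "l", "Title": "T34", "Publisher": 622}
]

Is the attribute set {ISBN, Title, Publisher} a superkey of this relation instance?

Yes

All 12 rows have distinct {ISBN, Title, Publisher} values, so {ISBN, Title, Publisher} → (all attributes) holds and {ISBN, Title, Publisher} is a superkey.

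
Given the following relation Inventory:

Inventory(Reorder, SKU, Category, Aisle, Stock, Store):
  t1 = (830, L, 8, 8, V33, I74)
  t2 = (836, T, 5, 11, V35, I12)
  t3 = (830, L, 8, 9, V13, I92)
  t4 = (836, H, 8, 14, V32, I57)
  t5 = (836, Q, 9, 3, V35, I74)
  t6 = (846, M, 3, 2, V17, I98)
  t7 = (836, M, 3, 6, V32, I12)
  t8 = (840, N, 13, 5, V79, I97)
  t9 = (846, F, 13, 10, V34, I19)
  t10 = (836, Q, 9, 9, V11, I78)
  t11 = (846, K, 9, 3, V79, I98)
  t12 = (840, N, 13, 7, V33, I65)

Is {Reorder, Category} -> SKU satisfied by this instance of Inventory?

(Reorder=830, Category=8): rows 1, 3 → SKU = L, L ✓
(Reorder=836, Category=5): row 2 → SKU = T ✓
(Reorder=836, Category=8): row 4 → SKU = H ✓
(Reorder=836, Category=9): rows 5, 10 → SKU = Q, Q ✓
(Reorder=846, Category=3): row 6 → SKU = M ✓
(Reorder=836, Category=3): row 7 → SKU = M ✓
(Reorder=840, Category=13): rows 8, 12 → SKU = N, N ✓
(Reorder=846, Category=13): row 9 → SKU = F ✓
(Reorder=846, Category=9): row 11 → SKU = K ✓
Every {Reorder, Category} value is associated with a single SKU value, so {Reorder, Category} -> SKU holds.

Yes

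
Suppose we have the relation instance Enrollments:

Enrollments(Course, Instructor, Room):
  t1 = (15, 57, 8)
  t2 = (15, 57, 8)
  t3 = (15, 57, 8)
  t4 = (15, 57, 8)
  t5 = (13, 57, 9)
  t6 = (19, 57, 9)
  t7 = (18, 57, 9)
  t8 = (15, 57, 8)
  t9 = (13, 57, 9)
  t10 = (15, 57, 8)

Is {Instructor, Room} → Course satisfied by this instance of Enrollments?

(Instructor=57, Room=8): rows 1, 2, 3, 4, 8, 10 → Course = 15, 15, 15, 15, 15, 15 ✓
(Instructor=57, Room=9): rows 5, 6, 7, 9 → Course takes values {13, 19, 18} — violation
Two rows agree on {Instructor, Room} but differ on Course, so {Instructor, Room} → Course does not hold.

No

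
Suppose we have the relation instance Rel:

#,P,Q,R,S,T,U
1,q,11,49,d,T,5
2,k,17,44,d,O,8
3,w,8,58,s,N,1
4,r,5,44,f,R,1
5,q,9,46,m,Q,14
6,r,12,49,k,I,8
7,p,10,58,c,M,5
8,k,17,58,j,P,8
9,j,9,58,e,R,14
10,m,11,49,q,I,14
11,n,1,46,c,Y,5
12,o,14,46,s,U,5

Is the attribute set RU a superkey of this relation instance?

Rows 11 and 12 have the same RU value (R=46, U=5) but are distinct tuples, so RU does not determine every attribute — not a superkey.

No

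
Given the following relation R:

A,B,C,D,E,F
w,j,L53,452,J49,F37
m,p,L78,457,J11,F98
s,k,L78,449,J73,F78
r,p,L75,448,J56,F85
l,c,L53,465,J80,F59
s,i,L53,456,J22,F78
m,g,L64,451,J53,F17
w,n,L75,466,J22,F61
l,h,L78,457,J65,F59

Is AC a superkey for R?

All 9 rows have distinct AC values, so AC → (all attributes) holds and AC is a superkey.

Yes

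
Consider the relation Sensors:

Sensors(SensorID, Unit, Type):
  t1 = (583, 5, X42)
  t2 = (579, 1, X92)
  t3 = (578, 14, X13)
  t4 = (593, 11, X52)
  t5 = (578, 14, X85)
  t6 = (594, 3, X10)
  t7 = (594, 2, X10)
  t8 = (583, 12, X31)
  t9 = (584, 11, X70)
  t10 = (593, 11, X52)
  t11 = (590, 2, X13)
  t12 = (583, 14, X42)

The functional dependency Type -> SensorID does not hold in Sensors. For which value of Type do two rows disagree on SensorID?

X13

Type=X42: rows 1, 12 → SensorID = 583, 583 ✓
Type=X92: row 2 → SensorID = 579 ✓
Type=X13: rows 3, 11 → SensorID takes values {578, 590} — violation
Type=X52: rows 4, 10 → SensorID = 593, 593 ✓
Type=X85: row 5 → SensorID = 578 ✓
Type=X10: rows 6, 7 → SensorID = 594, 594 ✓
Type=X31: row 8 → SensorID = 583 ✓
Type=X70: row 9 → SensorID = 584 ✓
The only Type value with inconsistent SensorID is Type=X13.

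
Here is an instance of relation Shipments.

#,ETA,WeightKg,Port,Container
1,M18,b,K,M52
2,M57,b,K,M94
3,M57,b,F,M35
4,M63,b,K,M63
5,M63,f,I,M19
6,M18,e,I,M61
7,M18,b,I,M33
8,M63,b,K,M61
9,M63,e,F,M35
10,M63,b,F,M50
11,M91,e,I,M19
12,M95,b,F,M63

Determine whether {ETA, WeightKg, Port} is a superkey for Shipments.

No

Rows 4 and 8 have the same {ETA, WeightKg, Port} value (ETA=M63, WeightKg=b, Port=K) but are distinct tuples, so {ETA, WeightKg, Port} does not determine every attribute — not a superkey.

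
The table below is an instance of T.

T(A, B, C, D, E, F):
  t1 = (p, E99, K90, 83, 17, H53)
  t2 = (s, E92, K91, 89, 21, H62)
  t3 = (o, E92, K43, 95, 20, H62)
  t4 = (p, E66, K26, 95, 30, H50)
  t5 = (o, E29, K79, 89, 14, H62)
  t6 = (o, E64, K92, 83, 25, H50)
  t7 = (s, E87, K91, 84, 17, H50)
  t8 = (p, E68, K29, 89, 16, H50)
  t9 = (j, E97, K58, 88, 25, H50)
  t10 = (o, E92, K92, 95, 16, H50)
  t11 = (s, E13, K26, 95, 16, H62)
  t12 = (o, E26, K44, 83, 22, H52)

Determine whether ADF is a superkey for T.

All 12 rows have distinct ADF values, so ADF → (all attributes) holds and ADF is a superkey.

Yes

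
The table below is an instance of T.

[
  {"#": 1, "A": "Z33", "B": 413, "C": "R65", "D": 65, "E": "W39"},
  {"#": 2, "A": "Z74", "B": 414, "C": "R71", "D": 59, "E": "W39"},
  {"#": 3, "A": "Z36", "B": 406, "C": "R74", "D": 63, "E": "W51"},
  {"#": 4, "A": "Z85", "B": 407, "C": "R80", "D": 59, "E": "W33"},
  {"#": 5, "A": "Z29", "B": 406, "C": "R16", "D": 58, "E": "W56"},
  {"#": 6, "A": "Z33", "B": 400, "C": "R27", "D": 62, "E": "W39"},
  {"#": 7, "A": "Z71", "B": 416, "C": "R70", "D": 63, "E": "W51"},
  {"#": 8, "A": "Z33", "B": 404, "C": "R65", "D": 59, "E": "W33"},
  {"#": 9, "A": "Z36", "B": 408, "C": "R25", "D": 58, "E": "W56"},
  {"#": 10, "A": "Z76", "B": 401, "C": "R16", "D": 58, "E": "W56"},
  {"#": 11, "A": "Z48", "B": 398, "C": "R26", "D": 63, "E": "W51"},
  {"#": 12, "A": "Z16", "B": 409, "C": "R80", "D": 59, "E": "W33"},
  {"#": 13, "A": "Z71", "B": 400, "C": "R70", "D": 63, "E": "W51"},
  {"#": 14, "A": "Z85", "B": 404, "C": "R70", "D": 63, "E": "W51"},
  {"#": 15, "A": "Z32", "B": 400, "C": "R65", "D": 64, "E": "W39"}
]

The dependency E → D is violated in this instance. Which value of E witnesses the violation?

W39

E=W39: rows 1, 2, 6, 15 → D takes values {65, 59, 62, 64} — violation
E=W51: rows 3, 7, 11, 13, 14 → D = 63, 63, 63, 63, 63 ✓
E=W33: rows 4, 8, 12 → D = 59, 59, 59 ✓
E=W56: rows 5, 9, 10 → D = 58, 58, 58 ✓
The only E value with inconsistent D is E=W39.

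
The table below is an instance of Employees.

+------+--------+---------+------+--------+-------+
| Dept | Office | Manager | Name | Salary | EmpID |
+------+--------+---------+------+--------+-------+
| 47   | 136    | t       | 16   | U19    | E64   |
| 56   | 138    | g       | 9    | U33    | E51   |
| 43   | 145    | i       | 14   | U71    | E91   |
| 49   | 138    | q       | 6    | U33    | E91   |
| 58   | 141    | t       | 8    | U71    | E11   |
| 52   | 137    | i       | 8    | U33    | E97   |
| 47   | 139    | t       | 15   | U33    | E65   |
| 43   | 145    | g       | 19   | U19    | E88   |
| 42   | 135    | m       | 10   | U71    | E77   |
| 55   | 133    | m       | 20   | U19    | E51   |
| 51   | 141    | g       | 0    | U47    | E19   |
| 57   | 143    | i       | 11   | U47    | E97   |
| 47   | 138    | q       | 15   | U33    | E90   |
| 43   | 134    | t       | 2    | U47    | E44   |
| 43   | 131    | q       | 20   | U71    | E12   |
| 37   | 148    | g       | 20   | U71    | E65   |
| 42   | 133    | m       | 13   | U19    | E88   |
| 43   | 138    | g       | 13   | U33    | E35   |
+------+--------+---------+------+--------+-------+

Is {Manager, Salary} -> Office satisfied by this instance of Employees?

Yes

(Manager=t, Salary=U19): 1 row → Office = 136 ✓
(Manager=g, Salary=U33): 2 rows → Office = 138, 138 ✓
(Manager=i, Salary=U71): 1 row → Office = 145 ✓
(Manager=q, Salary=U33): 2 rows → Office = 138, 138 ✓
(Manager=t, Salary=U71): 1 row → Office = 141 ✓
(Manager=i, Salary=U33): 1 row → Office = 137 ✓
(Manager=t, Salary=U33): 1 row → Office = 139 ✓
(Manager=g, Salary=U19): 1 row → Office = 145 ✓
(Manager=m, Salary=U71): 1 row → Office = 135 ✓
(Manager=m, Salary=U19): 2 rows → Office = 133, 133 ✓
(Manager=g, Salary=U47): 1 row → Office = 141 ✓
(Manager=i, Salary=U47): 1 row → Office = 143 ✓
(Manager=t, Salary=U47): 1 row → Office = 134 ✓
(Manager=q, Salary=U71): 1 row → Office = 131 ✓
(Manager=g, Salary=U71): 1 row → Office = 148 ✓
Every {Manager, Salary} value is associated with a single Office value, so {Manager, Salary} -> Office holds.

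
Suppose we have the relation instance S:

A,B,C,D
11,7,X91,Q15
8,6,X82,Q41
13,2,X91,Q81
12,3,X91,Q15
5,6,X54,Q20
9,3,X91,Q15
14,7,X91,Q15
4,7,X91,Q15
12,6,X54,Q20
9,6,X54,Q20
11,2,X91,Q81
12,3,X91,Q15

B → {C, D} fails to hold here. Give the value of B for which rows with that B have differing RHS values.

6

B=7: 3 rows → {C,D} = (X91, Q15), (X91, Q15), (X91, Q15) ✓
B=6: 4 rows → {C,D} takes values {(X82, Q41), (X54, Q20)} — violation
B=2: 2 rows → {C,D} = (X91, Q81), (X91, Q81) ✓
B=3: 3 rows → {C,D} = (X91, Q15), (X91, Q15), (X91, Q15) ✓
The only B value with inconsistent RHS is B=6.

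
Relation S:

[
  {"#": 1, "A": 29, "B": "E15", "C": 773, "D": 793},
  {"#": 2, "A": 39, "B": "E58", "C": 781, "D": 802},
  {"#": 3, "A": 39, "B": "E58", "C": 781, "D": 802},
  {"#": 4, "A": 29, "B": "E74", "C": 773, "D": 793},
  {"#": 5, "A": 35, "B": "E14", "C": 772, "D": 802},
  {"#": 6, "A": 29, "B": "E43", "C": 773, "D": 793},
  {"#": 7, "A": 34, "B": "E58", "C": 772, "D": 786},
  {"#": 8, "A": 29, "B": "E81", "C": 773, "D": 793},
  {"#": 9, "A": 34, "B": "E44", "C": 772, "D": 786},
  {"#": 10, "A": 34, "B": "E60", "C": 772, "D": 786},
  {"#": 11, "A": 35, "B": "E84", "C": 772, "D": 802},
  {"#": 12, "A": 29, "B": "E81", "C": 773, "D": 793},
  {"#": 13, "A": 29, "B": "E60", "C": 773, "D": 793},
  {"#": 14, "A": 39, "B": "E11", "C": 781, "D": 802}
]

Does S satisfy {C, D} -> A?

(C=773, D=793): rows 1, 4, 6, 8, 12, 13 → A = 29, 29, 29, 29, 29, 29 ✓
(C=781, D=802): rows 2, 3, 14 → A = 39, 39, 39 ✓
(C=772, D=802): rows 5, 11 → A = 35, 35 ✓
(C=772, D=786): rows 7, 9, 10 → A = 34, 34, 34 ✓
Every {C, D} value is associated with a single A value, so {C, D} -> A holds.

Yes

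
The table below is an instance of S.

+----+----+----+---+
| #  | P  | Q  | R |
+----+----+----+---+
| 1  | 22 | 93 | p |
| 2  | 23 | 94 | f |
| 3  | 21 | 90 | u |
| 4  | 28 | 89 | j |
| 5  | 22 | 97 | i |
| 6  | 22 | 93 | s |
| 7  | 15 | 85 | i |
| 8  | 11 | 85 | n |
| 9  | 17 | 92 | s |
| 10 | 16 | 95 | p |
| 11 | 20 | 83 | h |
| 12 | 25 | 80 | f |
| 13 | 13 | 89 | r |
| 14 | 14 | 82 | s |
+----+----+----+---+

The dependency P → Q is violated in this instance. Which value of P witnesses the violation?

22

P=22: rows 1, 5, 6 → Q takes values {93, 97} — violation
P=23: row 2 → Q = 94 ✓
P=21: row 3 → Q = 90 ✓
P=28: row 4 → Q = 89 ✓
P=15: row 7 → Q = 85 ✓
P=11: row 8 → Q = 85 ✓
P=17: row 9 → Q = 92 ✓
P=16: row 10 → Q = 95 ✓
P=20: row 11 → Q = 83 ✓
P=25: row 12 → Q = 80 ✓
P=13: row 13 → Q = 89 ✓
P=14: row 14 → Q = 82 ✓
The only P value with inconsistent Q is P=22.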